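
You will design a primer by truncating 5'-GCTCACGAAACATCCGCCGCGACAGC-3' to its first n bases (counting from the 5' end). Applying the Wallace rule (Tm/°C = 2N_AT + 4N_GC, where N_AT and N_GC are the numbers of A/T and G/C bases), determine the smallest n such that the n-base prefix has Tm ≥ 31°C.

First 10 bases: GCTCACGAAA → Tm = 30°C (< 31°C)
First 11 bases: GCTCACGAAAC → Tm = 34°C (≥ 31°C)
Each additional base adds 2°C (A/T) or 4°C (G/C), so Tm is non-decreasing in n; n = 11 is the first length to reach 31°C.

n = 11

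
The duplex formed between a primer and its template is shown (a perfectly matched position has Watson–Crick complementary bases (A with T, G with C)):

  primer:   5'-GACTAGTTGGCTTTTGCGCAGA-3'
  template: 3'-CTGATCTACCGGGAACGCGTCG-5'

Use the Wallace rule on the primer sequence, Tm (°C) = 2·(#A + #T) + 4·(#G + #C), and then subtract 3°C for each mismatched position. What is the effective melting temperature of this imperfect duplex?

Primer base counts: A=4, T=7, G=7, C=4 → A+T=11, G+C=11
Perfect-match Tm = 2(11) + 4(11) = 22 + 44 = 66°C
Mismatches (positions where the bases are not complementary): 4 (at positions 7, 12, 13, 22)
Effective Tm = 66 − 4×3 = 66 − 12 = 54°C

54°C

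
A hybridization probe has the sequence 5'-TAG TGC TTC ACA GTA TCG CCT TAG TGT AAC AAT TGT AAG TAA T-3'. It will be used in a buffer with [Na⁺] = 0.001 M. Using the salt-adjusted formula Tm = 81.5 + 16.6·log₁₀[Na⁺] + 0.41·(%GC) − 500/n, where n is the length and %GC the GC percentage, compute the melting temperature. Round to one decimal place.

34.4°C

Length n = 43. Counting bases: T=15, A=13, G=8, C=7
G+C = 15, so %GC = 15/43 × 100 = 34.884%
Salt term: 16.6 × (-3) = -49.8
GC term: 0.41 × 34.884 = 14.302; length term: −500/43 = −11.628
Tm = 81.5 + (-49.8) + 14.302 − 11.628 = 34.374 → 34.4°C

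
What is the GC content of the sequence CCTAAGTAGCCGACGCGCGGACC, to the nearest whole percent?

70%

Scanning the sequence gives G=7, C=9, A=5, T=2.
G+C = 7 + 9 = 16 out of 23 bases
%GC = 16/23 × 100 = 69.57% ≈ 70%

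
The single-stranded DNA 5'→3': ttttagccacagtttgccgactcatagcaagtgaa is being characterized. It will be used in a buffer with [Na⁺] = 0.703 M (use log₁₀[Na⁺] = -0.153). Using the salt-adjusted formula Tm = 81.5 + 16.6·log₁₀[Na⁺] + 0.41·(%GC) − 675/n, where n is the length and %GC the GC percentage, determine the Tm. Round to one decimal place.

77.2°C

Length n = 35. Base counts: T=10, A=10, G=7, C=8
G+C = 15, so %GC = 15/35 × 100 = 42.857%
Salt term: 16.6 × (-0.153) = -2.54
GC term: 0.41 × 42.857 = 17.571; length term: −675/35 = −19.286
Tm = 81.5 + (-2.54) + 17.571 − 19.286 = 77.245 → 77.2°C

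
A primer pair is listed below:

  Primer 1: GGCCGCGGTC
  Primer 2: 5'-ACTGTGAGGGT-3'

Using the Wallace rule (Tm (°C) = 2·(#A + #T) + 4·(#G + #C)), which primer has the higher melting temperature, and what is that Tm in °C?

Primer 1, 38°C

Primer 1: A+T=1, G+C=9 → Tm = 2(1)+4(9) = 38°C
Primer 2: A+T=5, G+C=6 → Tm = 2(5)+4(6) = 34°C
38°C vs 34°C → primer 1 is higher.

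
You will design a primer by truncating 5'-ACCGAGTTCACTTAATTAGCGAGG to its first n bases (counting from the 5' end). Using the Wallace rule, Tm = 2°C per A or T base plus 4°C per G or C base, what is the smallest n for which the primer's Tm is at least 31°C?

First 10 bases: ACCGAGTTCA → Tm = 30°C (< 31°C)
First 11 bases: ACCGAGTTCAC → Tm = 34°C (≥ 31°C)
Each additional base adds 2°C (A/T) or 4°C (G/C), so Tm is non-decreasing in n; n = 11 is the first length to reach 31°C.

n = 11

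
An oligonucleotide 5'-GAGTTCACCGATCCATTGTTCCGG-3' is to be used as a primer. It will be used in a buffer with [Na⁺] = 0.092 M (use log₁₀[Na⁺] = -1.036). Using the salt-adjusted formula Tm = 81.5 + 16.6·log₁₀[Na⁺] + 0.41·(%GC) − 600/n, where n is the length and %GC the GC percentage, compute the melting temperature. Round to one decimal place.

Length n = 24. Scanning the sequence gives G=6, A=4, T=7, C=7.
G+C = 13, so %GC = 13/24 × 100 = 54.167%
Salt term: 16.6 × (-1.036) = -17.198
GC term: 0.41 × 54.167 = 22.208; length term: −600/24 = −25
Tm = 81.5 + (-17.198) + 22.208 − 25 = 61.51 → 61.5°C

61.5°C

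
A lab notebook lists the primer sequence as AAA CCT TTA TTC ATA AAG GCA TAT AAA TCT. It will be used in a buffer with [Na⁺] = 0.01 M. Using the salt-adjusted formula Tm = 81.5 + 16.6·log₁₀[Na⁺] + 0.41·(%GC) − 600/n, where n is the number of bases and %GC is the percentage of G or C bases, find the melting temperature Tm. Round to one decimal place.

Length n = 30. Scanning the sequence gives T=10, A=13, G=2, C=5.
G+C = 7, so %GC = 7/30 × 100 = 23.333%
Salt term: 16.6 × (-2) = -33.2
GC term: 0.41 × 23.333 = 9.567; length term: −600/30 = −20
Tm = 81.5 + (-33.2) + 9.567 − 20 = 37.867 → 37.9°C

37.9°C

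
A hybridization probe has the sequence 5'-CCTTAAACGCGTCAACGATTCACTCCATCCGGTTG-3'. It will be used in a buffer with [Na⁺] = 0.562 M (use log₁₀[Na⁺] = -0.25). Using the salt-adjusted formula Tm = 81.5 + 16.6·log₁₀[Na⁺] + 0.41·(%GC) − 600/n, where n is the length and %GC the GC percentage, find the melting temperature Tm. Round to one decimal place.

Length n = 35. Counting bases: A=8, T=9, C=12, G=6
G+C = 18, so %GC = 18/35 × 100 = 51.429%
Salt term: 16.6 × (-0.25) = -4.15
GC term: 0.41 × 51.429 = 21.086; length term: −600/35 = −17.143
Tm = 81.5 + (-4.15) + 21.086 − 17.143 = 81.293 → 81.3°C

81.3°C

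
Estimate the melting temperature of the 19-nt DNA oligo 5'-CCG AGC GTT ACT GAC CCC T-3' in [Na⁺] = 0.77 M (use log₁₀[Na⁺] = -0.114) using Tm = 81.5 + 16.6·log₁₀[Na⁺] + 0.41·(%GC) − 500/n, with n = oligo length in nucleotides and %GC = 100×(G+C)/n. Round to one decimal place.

Length n = 19. Counting bases: C=8, T=4, G=4, A=3
G+C = 12, so %GC = 12/19 × 100 = 63.158%
Salt term: 16.6 × (-0.114) = -1.892
GC term: 0.41 × 63.158 = 25.895; length term: −500/19 = −26.316
Tm = 81.5 + (-1.892) + 25.895 − 26.316 = 79.187 → 79.2°C

79.2°C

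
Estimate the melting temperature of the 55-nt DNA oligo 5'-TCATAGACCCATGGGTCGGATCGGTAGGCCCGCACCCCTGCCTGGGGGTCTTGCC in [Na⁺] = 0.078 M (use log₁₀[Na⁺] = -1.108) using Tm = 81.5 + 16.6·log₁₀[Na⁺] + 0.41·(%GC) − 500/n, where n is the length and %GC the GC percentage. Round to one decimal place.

Length n = 55. Counting bases: C=19, A=7, T=11, G=18
G+C = 37, so %GC = 37/55 × 100 = 67.273%
Salt term: 16.6 × (-1.108) = -18.393
GC term: 0.41 × 67.273 = 27.582; length term: −500/55 = −9.091
Tm = 81.5 + (-18.393) + 27.582 − 9.091 = 81.598 → 81.6°C

81.6°C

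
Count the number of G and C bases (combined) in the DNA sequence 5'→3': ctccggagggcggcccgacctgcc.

20

Scanning the sequence gives G=9, T=2, A=2, C=11.
Total G or C: 9 + 11 = 20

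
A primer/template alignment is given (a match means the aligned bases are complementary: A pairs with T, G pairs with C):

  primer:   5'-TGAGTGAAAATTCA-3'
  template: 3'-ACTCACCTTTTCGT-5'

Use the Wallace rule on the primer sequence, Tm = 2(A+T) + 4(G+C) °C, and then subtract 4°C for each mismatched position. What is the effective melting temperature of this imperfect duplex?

24°C

Primer base counts: A=6, T=4, G=3, C=1 → A+T=10, G+C=4
Perfect-match Tm = 2(10) + 4(4) = 20 + 16 = 36°C
Mismatches (positions where the bases are not complementary): 3 (at positions 7, 11, 12)
Effective Tm = 36 − 3×4 = 36 − 12 = 24°C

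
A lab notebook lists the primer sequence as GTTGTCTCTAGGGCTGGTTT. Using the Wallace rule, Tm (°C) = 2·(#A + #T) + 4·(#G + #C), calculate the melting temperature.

Counting bases: G=7, A=1, T=9, C=3
So N_AT = 10 and N_GC = 10.
Tm = 2(10) + 4(10) = 20 + 40 = 60°C

60°C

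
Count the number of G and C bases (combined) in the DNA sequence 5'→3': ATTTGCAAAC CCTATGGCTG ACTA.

10

G=4, T=7, C=6, A=7
G+C = 4 + 6 = 10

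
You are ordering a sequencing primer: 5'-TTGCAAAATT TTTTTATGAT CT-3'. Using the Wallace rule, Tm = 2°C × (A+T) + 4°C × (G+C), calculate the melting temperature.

52°C

Scanning the sequence gives C=2, G=2, A=6, T=12.
A+T = 18, G+C = 4
Tm = 4·4 + 2·18 = 16 + 36 = 52°C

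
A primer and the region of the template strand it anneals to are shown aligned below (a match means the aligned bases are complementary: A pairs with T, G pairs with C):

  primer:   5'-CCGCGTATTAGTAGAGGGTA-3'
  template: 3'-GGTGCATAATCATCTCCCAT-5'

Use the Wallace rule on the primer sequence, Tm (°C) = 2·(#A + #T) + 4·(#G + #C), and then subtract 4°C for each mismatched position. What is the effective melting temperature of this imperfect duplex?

Primer base counts: A=5, T=5, G=7, C=3 → A+T=10, G+C=10
Perfect-match Tm = 2(10) + 4(10) = 20 + 40 = 60°C
Mismatches (positions where the bases are not complementary): 1 (at position 3)
Effective Tm = 60 − 1×4 = 60 − 4 = 56°C

56°C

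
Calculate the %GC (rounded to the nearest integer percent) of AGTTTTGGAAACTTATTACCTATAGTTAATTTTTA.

20%

Base counts: T=17, A=11, C=3, G=4
G+C = 4 + 3 = 7 out of 35 bases
%GC = 7/35 × 100 = 20% ≈ 20%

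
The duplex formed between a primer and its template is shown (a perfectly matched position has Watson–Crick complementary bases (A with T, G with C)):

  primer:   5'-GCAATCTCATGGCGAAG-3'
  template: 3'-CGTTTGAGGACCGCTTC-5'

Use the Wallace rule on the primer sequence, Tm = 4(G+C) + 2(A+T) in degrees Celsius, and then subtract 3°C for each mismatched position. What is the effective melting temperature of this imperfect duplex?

46°C

Primer base counts: A=5, T=3, G=5, C=4 → A+T=8, G+C=9
Perfect-match Tm = 2(8) + 4(9) = 16 + 36 = 52°C
Mismatches (positions where the bases are not complementary): 2 (at positions 5, 9)
Effective Tm = 52 − 2×3 = 52 − 6 = 46°C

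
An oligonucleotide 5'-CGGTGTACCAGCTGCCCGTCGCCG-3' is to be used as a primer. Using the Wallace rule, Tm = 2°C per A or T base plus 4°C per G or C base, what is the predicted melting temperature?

G=8, T=4, A=2, C=10
So N_AT = 6 and N_GC = 18.
Tm = 2×6 + 4×18 = 84°C

84°C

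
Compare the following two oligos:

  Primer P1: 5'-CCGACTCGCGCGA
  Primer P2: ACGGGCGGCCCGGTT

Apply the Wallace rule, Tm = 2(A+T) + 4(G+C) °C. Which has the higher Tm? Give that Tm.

Primer P2, 54°C

Primer P1: A+T=3, G+C=10 → Tm = 2(3)+4(10) = 46°C
Primer P2: A+T=3, G+C=12 → Tm = 2(3)+4(12) = 54°C
46°C vs 54°C → primer P2 is higher.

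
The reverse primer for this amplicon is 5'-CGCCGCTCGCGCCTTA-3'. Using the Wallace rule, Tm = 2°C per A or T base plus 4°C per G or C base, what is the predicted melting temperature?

56°C

Scanning the sequence gives C=8, G=4, A=1, T=3.
AT pairs contribute 4, GC pairs contribute 12.
Tm = 2(4) + 4(12) = 8 + 48 = 56°C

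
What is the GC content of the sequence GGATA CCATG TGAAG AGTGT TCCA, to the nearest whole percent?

46%

Base counts: G=7, T=6, C=4, A=7
G+C = 7 + 4 = 11 out of 24 bases
%GC = 11/24 × 100 = 45.83% ≈ 46%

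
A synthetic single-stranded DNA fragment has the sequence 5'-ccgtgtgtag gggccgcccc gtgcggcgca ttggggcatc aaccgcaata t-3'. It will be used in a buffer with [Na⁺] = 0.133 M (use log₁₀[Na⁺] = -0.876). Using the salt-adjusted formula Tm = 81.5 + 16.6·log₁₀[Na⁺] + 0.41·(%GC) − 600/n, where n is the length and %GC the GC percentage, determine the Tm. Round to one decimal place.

82.5°C

Length n = 51. Base counts: A=8, T=9, G=18, C=16
G+C = 34, so %GC = 34/51 × 100 = 66.667%
Salt term: 16.6 × (-0.876) = -14.542
GC term: 0.41 × 66.667 = 27.333; length term: −600/51 = −11.765
Tm = 81.5 + (-14.542) + 27.333 − 11.765 = 82.526 → 82.5°C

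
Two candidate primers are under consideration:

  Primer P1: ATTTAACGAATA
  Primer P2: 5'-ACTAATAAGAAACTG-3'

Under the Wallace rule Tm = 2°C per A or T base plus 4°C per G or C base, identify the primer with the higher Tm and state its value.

Primer P1: A+T=10, G+C=2 → Tm = 2(10)+4(2) = 28°C
Primer P2: A+T=11, G+C=4 → Tm = 2(11)+4(4) = 38°C
28°C vs 38°C → primer P2 is higher.

Primer P2, 38°C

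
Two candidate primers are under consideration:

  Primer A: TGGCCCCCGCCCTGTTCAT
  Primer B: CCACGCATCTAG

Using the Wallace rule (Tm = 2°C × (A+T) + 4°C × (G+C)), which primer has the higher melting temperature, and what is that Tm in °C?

Primer A: A+T=6, G+C=13 → Tm = 2(6)+4(13) = 64°C
Primer B: A+T=5, G+C=7 → Tm = 2(5)+4(7) = 38°C
64°C vs 38°C → primer A is higher.

Primer A, 64°C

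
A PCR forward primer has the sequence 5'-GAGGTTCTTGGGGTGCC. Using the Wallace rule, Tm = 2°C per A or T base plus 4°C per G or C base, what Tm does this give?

Scanning the sequence gives A=1, T=5, C=3, G=8.
A+T = 6, G+C = 11
Tm = 4·11 + 2·6 = 44 + 12 = 56°C

56°C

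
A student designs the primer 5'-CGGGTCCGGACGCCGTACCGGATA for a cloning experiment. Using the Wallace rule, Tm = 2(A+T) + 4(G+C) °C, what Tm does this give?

G=9, T=3, C=8, A=4
AT pairs contribute 7, GC pairs contribute 17.
Tm = 2×7 + 4×17 = 82°C

82°C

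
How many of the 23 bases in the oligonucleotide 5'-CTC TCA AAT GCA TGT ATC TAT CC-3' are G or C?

G=2, A=6, C=7, T=8
Total G or C: 2 + 7 = 9

9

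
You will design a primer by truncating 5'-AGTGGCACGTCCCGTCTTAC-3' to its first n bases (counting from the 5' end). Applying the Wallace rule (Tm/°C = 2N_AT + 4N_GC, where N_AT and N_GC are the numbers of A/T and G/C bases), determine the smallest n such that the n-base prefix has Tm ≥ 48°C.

n = 14

First 13 bases: AGTGGCACGTCCC → Tm = 44°C (< 48°C)
First 14 bases: AGTGGCACGTCCCG → Tm = 48°C (≥ 48°C)
Each additional base adds 2°C (A/T) or 4°C (G/C), so Tm is non-decreasing in n; n = 14 is the first length to reach 48°C.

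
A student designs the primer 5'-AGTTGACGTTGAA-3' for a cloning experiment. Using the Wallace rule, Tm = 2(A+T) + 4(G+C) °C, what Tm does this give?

T=4, A=4, C=1, G=4
So N_AT = 8 and N_GC = 5.
Tm = 2(8) + 4(5) = 16 + 20 = 36°C

36°C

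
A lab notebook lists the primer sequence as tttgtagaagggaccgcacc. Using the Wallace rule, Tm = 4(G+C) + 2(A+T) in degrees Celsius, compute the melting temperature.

Base counts: A=5, T=4, G=6, C=5
AT pairs contribute 9, GC pairs contribute 11.
Tm = 2(9) + 4(11) = 18 + 44 = 62°C

62°C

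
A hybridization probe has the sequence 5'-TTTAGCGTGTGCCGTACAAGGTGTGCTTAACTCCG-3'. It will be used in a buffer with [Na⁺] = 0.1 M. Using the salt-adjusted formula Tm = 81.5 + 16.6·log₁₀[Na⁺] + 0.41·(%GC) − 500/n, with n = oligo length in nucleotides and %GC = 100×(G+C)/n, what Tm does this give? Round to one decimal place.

Length n = 35. Counting bases: A=6, G=10, C=8, T=11
G+C = 18, so %GC = 18/35 × 100 = 51.429%
Salt term: 16.6 × (-1) = -16.6
GC term: 0.41 × 51.429 = 21.086; length term: −500/35 = −14.286
Tm = 81.5 + (-16.6) + 21.086 − 14.286 = 71.7 → 71.7°C

71.7°C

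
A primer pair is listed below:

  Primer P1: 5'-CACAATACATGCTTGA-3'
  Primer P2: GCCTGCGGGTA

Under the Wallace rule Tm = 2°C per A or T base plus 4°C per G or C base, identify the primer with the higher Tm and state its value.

Primer P1: A+T=10, G+C=6 → Tm = 2(10)+4(6) = 44°C
Primer P2: A+T=3, G+C=8 → Tm = 2(3)+4(8) = 38°C
44°C vs 38°C → primer P1 is higher.

Primer P1, 44°C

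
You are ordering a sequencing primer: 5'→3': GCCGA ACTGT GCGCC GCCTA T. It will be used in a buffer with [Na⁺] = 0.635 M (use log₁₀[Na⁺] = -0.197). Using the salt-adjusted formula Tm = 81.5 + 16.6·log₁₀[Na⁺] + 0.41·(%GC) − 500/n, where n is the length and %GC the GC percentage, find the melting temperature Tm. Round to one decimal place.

Length n = 21. Counting bases: C=8, G=6, A=3, T=4
G+C = 14, so %GC = 14/21 × 100 = 66.667%
Salt term: 16.6 × (-0.197) = -3.27
GC term: 0.41 × 66.667 = 27.333; length term: −500/21 = −23.81
Tm = 81.5 + (-3.27) + 27.333 − 23.81 = 81.753 → 81.8°C

81.8°C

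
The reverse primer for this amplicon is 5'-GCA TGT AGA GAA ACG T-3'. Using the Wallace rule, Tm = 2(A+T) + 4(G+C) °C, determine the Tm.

46°C

Counting bases: T=3, C=2, A=6, G=5
A+T = 9, G+C = 7
Tm = 4·7 + 2·9 = 28 + 18 = 46°C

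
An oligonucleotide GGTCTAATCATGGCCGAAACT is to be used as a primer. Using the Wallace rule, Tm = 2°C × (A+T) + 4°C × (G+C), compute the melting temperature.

62°C

Counting bases: T=5, G=5, A=6, C=5
AT pairs contribute 11, GC pairs contribute 10.
Tm = 2×11 + 4×10 = 62°C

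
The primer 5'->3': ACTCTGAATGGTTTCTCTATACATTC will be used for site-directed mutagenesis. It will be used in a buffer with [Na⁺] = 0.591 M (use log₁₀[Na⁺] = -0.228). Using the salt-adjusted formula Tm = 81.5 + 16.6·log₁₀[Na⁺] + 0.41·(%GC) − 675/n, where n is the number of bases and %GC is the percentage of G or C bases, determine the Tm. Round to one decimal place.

Length n = 26. Counting bases: G=3, A=6, C=6, T=11
G+C = 9, so %GC = 9/26 × 100 = 34.615%
Salt term: 16.6 × (-0.228) = -3.785
GC term: 0.41 × 34.615 = 14.192; length term: −675/26 = −25.962
Tm = 81.5 + (-3.785) + 14.192 − 25.962 = 65.945 → 65.9°C

65.9°C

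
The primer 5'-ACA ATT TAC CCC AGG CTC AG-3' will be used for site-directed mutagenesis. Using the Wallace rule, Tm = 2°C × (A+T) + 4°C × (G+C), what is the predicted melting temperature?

Counting bases: C=7, G=3, T=4, A=6
AT pairs contribute 10, GC pairs contribute 10.
Tm = 2(10) + 4(10) = 20 + 40 = 60°C

60°C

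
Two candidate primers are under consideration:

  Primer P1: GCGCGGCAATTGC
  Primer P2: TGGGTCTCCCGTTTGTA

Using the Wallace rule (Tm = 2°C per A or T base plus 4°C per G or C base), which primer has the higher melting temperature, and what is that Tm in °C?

Primer P2, 52°C

Primer P1: A+T=4, G+C=9 → Tm = 2(4)+4(9) = 44°C
Primer P2: A+T=8, G+C=9 → Tm = 2(8)+4(9) = 52°C
44°C vs 52°C → primer P2 is higher.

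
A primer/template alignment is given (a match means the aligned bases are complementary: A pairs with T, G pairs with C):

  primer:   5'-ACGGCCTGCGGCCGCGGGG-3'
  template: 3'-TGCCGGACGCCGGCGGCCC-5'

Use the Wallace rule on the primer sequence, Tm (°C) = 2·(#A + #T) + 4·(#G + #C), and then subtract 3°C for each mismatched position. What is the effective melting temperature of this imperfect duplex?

Primer base counts: A=1, T=1, G=10, C=7 → A+T=2, G+C=17
Perfect-match Tm = 2(2) + 4(17) = 4 + 68 = 72°C
Mismatches (positions where the bases are not complementary): 1 (at position 16)
Effective Tm = 72 − 1×3 = 72 − 3 = 69°C

69°C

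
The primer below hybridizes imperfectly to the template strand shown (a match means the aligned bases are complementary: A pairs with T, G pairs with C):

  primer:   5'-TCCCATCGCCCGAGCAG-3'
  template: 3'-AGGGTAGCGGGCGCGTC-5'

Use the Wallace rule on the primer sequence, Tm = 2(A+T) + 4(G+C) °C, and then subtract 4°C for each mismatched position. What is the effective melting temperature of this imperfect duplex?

54°C

Primer base counts: A=3, T=2, G=4, C=8 → A+T=5, G+C=12
Perfect-match Tm = 2(5) + 4(12) = 10 + 48 = 58°C
Mismatches (positions where the bases are not complementary): 1 (at position 13)
Effective Tm = 58 − 1×4 = 58 − 4 = 54°C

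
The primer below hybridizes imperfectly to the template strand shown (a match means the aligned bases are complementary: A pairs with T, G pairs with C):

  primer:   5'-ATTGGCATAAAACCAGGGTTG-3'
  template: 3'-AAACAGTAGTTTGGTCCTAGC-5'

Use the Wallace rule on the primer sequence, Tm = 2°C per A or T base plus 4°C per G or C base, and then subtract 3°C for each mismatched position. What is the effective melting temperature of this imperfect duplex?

45°C

Primer base counts: A=7, T=5, G=6, C=3 → A+T=12, G+C=9
Perfect-match Tm = 2(12) + 4(9) = 24 + 36 = 60°C
Mismatches (positions where the bases are not complementary): 5 (at positions 1, 5, 9, 18, 20)
Effective Tm = 60 − 5×3 = 60 − 15 = 45°C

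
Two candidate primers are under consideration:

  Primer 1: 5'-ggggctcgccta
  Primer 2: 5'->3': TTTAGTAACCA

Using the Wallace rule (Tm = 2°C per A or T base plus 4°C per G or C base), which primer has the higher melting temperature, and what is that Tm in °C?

Primer 1, 42°C

Primer 1: A+T=3, G+C=9 → Tm = 2(3)+4(9) = 42°C
Primer 2: A+T=8, G+C=3 → Tm = 2(8)+4(3) = 28°C
42°C vs 28°C → primer 1 is higher.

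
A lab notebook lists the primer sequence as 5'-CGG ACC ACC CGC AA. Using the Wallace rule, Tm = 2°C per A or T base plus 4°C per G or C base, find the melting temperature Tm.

Base counts: C=7, G=3, A=4, T=0
A+T = 4, G+C = 10
Tm = 2×4 + 4×10 = 48°C

48°C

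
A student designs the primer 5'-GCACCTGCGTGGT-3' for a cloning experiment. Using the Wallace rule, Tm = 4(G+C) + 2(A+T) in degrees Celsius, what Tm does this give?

44°C

Counting bases: C=4, G=5, A=1, T=3
A+T = 4, G+C = 9
Tm = 2×4 + 4×9 = 44°C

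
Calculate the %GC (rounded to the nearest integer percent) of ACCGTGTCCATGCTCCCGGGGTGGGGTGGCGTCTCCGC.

Scanning the sequence gives A=2, G=15, T=8, C=13.
G+C = 15 + 13 = 28 out of 38 bases
%GC = 28/38 × 100 = 73.68% ≈ 74%

74%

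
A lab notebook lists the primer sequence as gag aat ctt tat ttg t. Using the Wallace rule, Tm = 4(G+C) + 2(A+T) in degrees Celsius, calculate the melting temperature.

40°C

Base counts: A=4, G=3, T=8, C=1
AT pairs contribute 12, GC pairs contribute 4.
Tm = 2×12 + 4×4 = 40°C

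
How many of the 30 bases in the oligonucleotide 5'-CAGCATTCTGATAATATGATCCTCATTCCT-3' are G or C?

Scanning the sequence gives A=8, T=11, G=3, C=8.
G+C = 3 + 8 = 11

11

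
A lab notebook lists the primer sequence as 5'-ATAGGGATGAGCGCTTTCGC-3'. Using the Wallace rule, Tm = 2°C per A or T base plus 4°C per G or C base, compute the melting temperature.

Counting bases: T=5, C=4, G=7, A=4
So N_AT = 9 and N_GC = 11.
Tm = 2(9) + 4(11) = 18 + 44 = 62°C

62°C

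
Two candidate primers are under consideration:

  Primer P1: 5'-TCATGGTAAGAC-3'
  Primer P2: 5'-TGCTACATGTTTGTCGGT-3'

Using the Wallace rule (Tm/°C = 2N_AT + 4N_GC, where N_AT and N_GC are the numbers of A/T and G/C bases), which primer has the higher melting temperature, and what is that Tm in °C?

Primer P1: A+T=7, G+C=5 → Tm = 2(7)+4(5) = 34°C
Primer P2: A+T=10, G+C=8 → Tm = 2(10)+4(8) = 52°C
34°C vs 52°C → primer P2 is higher.

Primer P2, 52°C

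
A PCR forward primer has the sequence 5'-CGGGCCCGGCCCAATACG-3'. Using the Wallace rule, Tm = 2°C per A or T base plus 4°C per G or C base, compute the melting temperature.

Base counts: A=3, T=1, G=6, C=8
A+T = 4, G+C = 14
Tm = 2(4) + 4(14) = 8 + 56 = 64°C

64°C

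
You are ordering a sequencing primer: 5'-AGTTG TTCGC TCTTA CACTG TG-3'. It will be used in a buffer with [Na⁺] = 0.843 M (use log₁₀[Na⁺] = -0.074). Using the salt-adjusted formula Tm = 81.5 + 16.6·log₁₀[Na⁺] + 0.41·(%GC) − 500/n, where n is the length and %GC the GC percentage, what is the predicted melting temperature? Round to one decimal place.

Length n = 22. Counting bases: T=9, C=5, G=5, A=3
G+C = 10, so %GC = 10/22 × 100 = 45.455%
Salt term: 16.6 × (-0.074) = -1.228
GC term: 0.41 × 45.455 = 18.637; length term: −500/22 = −22.727
Tm = 81.5 + (-1.228) + 18.637 − 22.727 = 76.182 → 76.2°C

76.2°C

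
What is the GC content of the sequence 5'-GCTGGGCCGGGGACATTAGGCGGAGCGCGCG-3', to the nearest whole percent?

77%

A=4, T=3, C=8, G=16
G+C = 16 + 8 = 24 out of 31 bases
%GC = 24/31 × 100 = 77.42% ≈ 77%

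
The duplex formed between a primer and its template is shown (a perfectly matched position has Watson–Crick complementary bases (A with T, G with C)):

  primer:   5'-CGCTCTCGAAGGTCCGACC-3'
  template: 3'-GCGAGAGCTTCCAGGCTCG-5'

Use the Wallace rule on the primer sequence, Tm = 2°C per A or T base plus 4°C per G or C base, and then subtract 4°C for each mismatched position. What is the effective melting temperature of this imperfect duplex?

Primer base counts: A=3, T=3, G=5, C=8 → A+T=6, G+C=13
Perfect-match Tm = 2(6) + 4(13) = 12 + 52 = 64°C
Mismatches (positions where the bases are not complementary): 1 (at position 18)
Effective Tm = 64 − 1×4 = 64 − 4 = 60°C

60°C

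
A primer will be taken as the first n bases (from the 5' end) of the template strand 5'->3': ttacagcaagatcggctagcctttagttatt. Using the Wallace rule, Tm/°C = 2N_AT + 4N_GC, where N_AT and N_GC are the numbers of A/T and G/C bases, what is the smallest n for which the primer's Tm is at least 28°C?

First 9 bases: TTACAGCAA → Tm = 24°C (< 28°C)
First 10 bases: TTACAGCAAG → Tm = 28°C (≥ 28°C)
Each additional base adds 2°C (A/T) or 4°C (G/C), so Tm is non-decreasing in n; n = 10 is the first length to reach 28°C.

n = 10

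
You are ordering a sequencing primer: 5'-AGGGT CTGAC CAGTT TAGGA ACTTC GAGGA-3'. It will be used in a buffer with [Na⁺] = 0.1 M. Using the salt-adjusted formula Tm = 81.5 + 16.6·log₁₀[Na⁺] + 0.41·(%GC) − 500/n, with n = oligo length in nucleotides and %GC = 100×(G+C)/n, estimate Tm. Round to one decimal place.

Length n = 30. Counting bases: C=5, T=7, G=10, A=8
G+C = 15, so %GC = 15/30 × 100 = 50%
Salt term: 16.6 × (-1) = -16.6
GC term: 0.41 × 50 = 20.5; length term: −500/30 = −16.667
Tm = 81.5 + (-16.6) + 20.5 − 16.667 = 68.733 → 68.7°C

68.7°C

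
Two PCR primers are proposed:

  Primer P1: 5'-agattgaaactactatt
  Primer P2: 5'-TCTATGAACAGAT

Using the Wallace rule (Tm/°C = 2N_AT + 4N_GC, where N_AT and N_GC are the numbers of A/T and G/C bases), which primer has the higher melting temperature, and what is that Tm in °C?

Primer P1, 42°C

Primer P1: A+T=13, G+C=4 → Tm = 2(13)+4(4) = 42°C
Primer P2: A+T=9, G+C=4 → Tm = 2(9)+4(4) = 34°C
42°C vs 34°C → primer P1 is higher.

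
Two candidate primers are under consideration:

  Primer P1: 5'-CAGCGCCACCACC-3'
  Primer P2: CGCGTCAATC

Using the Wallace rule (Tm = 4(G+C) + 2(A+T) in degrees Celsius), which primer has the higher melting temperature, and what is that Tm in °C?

Primer P1, 46°C

Primer P1: A+T=3, G+C=10 → Tm = 2(3)+4(10) = 46°C
Primer P2: A+T=4, G+C=6 → Tm = 2(4)+4(6) = 32°C
46°C vs 32°C → primer P1 is higher.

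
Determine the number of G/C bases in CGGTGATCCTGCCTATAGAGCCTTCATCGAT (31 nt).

16

Base counts: G=7, T=9, A=6, C=9
Total G or C: 7 + 9 = 16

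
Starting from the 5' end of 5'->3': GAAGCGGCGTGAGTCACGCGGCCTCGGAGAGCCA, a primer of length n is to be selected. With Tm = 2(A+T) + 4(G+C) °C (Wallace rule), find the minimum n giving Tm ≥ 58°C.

First 17 bases: GAAGCGGCGTGAGTCAC → Tm = 56°C (< 58°C)
First 18 bases: GAAGCGGCGTGAGTCACG → Tm = 60°C (≥ 58°C)
Each additional base adds 2°C (A/T) or 4°C (G/C), so Tm is non-decreasing in n; n = 18 is the first length to reach 58°C.

n = 18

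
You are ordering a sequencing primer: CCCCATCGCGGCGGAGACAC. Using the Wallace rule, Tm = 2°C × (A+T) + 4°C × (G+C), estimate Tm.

70°C

Scanning the sequence gives C=9, G=6, A=4, T=1.
AT pairs contribute 5, GC pairs contribute 15.
Tm = 4·15 + 2·5 = 60 + 10 = 70°C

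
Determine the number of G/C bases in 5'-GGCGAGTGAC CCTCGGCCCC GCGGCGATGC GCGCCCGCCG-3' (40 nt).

C=18, T=3, G=16, A=3
Total G or C: 16 + 18 = 34

34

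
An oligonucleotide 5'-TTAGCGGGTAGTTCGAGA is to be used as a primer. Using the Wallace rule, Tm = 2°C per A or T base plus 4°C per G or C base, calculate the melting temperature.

54°C

Base counts: A=4, G=7, C=2, T=5
AT pairs contribute 9, GC pairs contribute 9.
Tm = 2(9) + 4(9) = 18 + 36 = 54°C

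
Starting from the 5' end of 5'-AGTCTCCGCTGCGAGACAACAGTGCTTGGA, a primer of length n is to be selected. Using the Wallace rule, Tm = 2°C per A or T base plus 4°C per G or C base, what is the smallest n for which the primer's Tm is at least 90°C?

n = 29

First 28 bases: AGTCTCCGCTGCGAGACAACAGTGCTTG → Tm = 88°C (< 90°C)
First 29 bases: AGTCTCCGCTGCGAGACAACAGTGCTTGG → Tm = 92°C (≥ 90°C)
Since every base adds ≥2°C, Tm only increases with n, so the threshold is first crossed at n = 29.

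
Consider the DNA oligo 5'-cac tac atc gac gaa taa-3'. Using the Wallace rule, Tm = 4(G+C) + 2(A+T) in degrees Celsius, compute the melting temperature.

A=8, G=2, C=5, T=3
AT pairs contribute 11, GC pairs contribute 7.
Tm = 4·7 + 2·11 = 28 + 22 = 50°C

50°C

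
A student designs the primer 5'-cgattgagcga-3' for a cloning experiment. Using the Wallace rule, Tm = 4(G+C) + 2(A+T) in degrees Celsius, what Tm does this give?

Scanning the sequence gives C=2, G=4, T=2, A=3.
So N_AT = 5 and N_GC = 6.
Tm = 4·6 + 2·5 = 24 + 10 = 34°C

34°C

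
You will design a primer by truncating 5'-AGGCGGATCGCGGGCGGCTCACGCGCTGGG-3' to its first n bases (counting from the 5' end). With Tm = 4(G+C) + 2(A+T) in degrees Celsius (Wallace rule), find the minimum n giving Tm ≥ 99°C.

n = 28

First 27 bases: AGGCGGATCGCGGGCGGCTCACGCGCT → Tm = 96°C (< 99°C)
First 28 bases: AGGCGGATCGCGGGCGGCTCACGCGCTG → Tm = 100°C (≥ 99°C)
Since every base adds ≥2°C, Tm only increases with n, so the threshold is first crossed at n = 28.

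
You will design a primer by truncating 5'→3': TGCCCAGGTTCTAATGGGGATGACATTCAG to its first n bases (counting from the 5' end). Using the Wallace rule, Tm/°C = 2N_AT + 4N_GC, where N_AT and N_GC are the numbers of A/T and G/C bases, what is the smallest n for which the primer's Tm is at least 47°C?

First 15 bases: TGCCCAGGTTCTAAT → Tm = 44°C (< 47°C)
First 16 bases: TGCCCAGGTTCTAATG → Tm = 48°C (≥ 47°C)
Each additional base adds 2°C (A/T) or 4°C (G/C), so Tm is non-decreasing in n; n = 16 is the first length to reach 47°C.

n = 16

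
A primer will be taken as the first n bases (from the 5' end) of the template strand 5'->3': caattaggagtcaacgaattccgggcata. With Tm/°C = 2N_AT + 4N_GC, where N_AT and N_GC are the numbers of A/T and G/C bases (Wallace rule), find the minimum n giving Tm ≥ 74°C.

n = 25

First 24 bases: CAATTAGGAGTCAACGAATTCCGG → Tm = 70°C (< 74°C)
First 25 bases: CAATTAGGAGTCAACGAATTCCGGG → Tm = 74°C (≥ 74°C)
Each additional base adds 2°C (A/T) or 4°C (G/C), so Tm is non-decreasing in n; n = 25 is the first length to reach 74°C.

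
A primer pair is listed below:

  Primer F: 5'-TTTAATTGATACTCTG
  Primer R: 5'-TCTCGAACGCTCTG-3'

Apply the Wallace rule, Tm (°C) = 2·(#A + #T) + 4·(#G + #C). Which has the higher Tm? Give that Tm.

Primer F: A+T=12, G+C=4 → Tm = 2(12)+4(4) = 40°C
Primer R: A+T=6, G+C=8 → Tm = 2(6)+4(8) = 44°C
40°C vs 44°C → primer R is higher.

Primer R, 44°C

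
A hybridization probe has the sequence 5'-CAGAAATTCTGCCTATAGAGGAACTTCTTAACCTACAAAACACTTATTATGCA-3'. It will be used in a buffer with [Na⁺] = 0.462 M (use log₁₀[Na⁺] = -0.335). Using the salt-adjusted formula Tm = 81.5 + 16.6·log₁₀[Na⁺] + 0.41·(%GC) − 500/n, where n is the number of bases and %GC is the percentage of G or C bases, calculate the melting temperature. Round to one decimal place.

80.4°C

Length n = 53. Counting bases: T=15, C=12, A=20, G=6
G+C = 18, so %GC = 18/53 × 100 = 33.962%
Salt term: 16.6 × (-0.335) = -5.561
GC term: 0.41 × 33.962 = 13.924; length term: −500/53 = −9.434
Tm = 81.5 + (-5.561) + 13.924 − 9.434 = 80.429 → 80.4°C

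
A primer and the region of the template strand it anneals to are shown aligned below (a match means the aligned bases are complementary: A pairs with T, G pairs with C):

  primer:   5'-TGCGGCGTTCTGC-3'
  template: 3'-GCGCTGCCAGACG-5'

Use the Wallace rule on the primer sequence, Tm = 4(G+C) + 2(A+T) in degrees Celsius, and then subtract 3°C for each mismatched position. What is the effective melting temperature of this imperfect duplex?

Primer base counts: A=0, T=4, G=5, C=4 → A+T=4, G+C=9
Perfect-match Tm = 2(4) + 4(9) = 8 + 36 = 44°C
Mismatches (positions where the bases are not complementary): 3 (at positions 1, 5, 8)
Effective Tm = 44 − 3×3 = 44 − 9 = 35°C

35°C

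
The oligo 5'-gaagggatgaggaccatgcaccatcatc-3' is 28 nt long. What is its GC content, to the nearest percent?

54%

Base counts: A=9, C=7, G=8, T=4
G+C = 8 + 7 = 15 out of 28 bases
%GC = 15/28 × 100 = 53.57% ≈ 54%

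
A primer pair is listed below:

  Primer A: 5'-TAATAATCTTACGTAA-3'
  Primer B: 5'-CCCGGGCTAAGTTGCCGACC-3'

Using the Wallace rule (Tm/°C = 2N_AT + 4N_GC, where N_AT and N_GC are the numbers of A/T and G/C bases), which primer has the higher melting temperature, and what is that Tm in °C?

Primer B, 68°C

Primer A: A+T=13, G+C=3 → Tm = 2(13)+4(3) = 38°C
Primer B: A+T=6, G+C=14 → Tm = 2(6)+4(14) = 68°C
38°C vs 68°C → primer B is higher.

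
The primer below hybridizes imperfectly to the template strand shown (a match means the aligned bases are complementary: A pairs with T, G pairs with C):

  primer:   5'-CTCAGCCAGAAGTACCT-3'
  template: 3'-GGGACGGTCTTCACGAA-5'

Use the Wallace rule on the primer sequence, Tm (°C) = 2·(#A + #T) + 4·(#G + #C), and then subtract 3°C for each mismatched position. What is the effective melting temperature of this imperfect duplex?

40°C

Primer base counts: A=5, T=3, G=3, C=6 → A+T=8, G+C=9
Perfect-match Tm = 2(8) + 4(9) = 16 + 36 = 52°C
Mismatches (positions where the bases are not complementary): 4 (at positions 2, 4, 14, 16)
Effective Tm = 52 − 4×3 = 52 − 12 = 40°C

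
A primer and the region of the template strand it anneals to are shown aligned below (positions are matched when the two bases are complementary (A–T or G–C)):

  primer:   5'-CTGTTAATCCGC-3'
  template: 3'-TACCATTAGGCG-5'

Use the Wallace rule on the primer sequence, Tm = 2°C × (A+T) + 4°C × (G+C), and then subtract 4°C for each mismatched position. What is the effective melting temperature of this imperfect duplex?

Primer base counts: A=2, T=4, G=2, C=4 → A+T=6, G+C=6
Perfect-match Tm = 2(6) + 4(6) = 12 + 24 = 36°C
Mismatches (positions where the bases are not complementary): 2 (at positions 1, 4)
Effective Tm = 36 − 2×4 = 36 − 8 = 28°C

28°C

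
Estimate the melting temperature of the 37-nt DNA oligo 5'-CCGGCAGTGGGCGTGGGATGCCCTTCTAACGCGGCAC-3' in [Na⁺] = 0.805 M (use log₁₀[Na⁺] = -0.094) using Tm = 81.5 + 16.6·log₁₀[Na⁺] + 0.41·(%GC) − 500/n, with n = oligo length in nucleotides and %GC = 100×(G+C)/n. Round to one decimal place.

95.2°C

Length n = 37. A=5, G=14, C=12, T=6
G+C = 26, so %GC = 26/37 × 100 = 70.27%
Salt term: 16.6 × (-0.094) = -1.56
GC term: 0.41 × 70.27 = 28.811; length term: −500/37 = −13.514
Tm = 81.5 + (-1.56) + 28.811 − 13.514 = 95.237 → 95.2°C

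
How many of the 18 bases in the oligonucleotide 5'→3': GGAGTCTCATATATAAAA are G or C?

Counting bases: A=8, T=5, G=3, C=2
G+C = 3 + 2 = 5

5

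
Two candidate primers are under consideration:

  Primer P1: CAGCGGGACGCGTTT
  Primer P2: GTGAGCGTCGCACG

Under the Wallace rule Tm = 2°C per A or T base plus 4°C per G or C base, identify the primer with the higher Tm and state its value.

Primer P1: A+T=5, G+C=10 → Tm = 2(5)+4(10) = 50°C
Primer P2: A+T=4, G+C=10 → Tm = 2(4)+4(10) = 48°C
50°C vs 48°C → primer P1 is higher.

Primer P1, 50°C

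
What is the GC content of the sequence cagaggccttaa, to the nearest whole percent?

50%

Scanning the sequence gives T=2, A=4, C=3, G=3.
G+C = 3 + 3 = 6 out of 12 bases
%GC = 6/12 × 100 = 50% ≈ 50%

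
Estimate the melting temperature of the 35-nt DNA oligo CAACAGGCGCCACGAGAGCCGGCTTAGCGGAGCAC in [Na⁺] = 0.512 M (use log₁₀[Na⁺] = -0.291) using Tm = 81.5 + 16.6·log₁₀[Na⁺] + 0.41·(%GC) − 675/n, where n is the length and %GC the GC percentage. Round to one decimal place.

85.5°C

Length n = 35. C=12, T=2, G=12, A=9
G+C = 24, so %GC = 24/35 × 100 = 68.571%
Salt term: 16.6 × (-0.291) = -4.831
GC term: 0.41 × 68.571 = 28.114; length term: −675/35 = −19.286
Tm = 81.5 + (-4.831) + 28.114 − 19.286 = 85.497 → 85.5°C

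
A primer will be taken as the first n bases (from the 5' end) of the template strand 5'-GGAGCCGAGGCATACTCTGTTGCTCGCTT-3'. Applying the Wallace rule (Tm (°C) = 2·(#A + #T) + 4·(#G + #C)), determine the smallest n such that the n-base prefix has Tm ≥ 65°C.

n = 21

First 20 bases: GGAGCCGAGGCATACTCTGT → Tm = 64°C (< 65°C)
First 21 bases: GGAGCCGAGGCATACTCTGTT → Tm = 66°C (≥ 65°C)
Since every base adds ≥2°C, Tm only increases with n, so the threshold is first crossed at n = 21.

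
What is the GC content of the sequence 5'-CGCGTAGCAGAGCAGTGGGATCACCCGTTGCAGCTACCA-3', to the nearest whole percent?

Scanning the sequence gives A=9, T=6, G=12, C=12.
G+C = 12 + 12 = 24 out of 39 bases
%GC = 24/39 × 100 = 61.54% ≈ 62%

62%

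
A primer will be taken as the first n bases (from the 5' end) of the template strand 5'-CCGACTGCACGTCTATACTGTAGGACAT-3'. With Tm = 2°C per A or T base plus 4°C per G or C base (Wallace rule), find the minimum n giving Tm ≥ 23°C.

n = 7

First 6 bases: CCGACT → Tm = 20°C (< 23°C)
First 7 bases: CCGACTG → Tm = 24°C (≥ 23°C)
Since every base adds ≥2°C, Tm only increases with n, so the threshold is first crossed at n = 7.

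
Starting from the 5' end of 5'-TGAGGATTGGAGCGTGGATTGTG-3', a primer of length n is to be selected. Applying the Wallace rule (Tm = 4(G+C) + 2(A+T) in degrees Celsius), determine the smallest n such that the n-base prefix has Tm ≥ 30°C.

First 9 bases: TGAGGATTG → Tm = 26°C (< 30°C)
First 10 bases: TGAGGATTGG → Tm = 30°C (≥ 30°C)
Each additional base adds 2°C (A/T) or 4°C (G/C), so Tm is non-decreasing in n; n = 10 is the first length to reach 30°C.

n = 10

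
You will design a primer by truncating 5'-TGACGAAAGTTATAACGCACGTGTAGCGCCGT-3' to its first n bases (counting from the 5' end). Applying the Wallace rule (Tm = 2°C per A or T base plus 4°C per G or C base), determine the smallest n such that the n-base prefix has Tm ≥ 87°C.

First 29 bases: TGACGAAAGTTATAACGCACGTGTAGCGC → Tm = 86°C (< 87°C)
First 30 bases: TGACGAAAGTTATAACGCACGTGTAGCGCC → Tm = 90°C (≥ 87°C)
Each additional base adds 2°C (A/T) or 4°C (G/C), so Tm is non-decreasing in n; n = 30 is the first length to reach 87°C.

n = 30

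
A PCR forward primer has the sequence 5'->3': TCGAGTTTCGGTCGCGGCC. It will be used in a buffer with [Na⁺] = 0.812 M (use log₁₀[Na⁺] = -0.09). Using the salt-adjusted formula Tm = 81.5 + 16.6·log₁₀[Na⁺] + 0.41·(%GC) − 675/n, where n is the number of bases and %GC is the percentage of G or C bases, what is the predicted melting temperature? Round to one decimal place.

72.5°C

Length n = 19. Base counts: C=6, A=1, G=7, T=5
G+C = 13, so %GC = 13/19 × 100 = 68.421%
Salt term: 16.6 × (-0.09) = -1.494
GC term: 0.41 × 68.421 = 28.053; length term: −675/19 = −35.526
Tm = 81.5 + (-1.494) + 28.053 − 35.526 = 72.533 → 72.5°C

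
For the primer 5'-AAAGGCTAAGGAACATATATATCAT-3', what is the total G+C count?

7

Counting bases: A=12, C=3, T=6, G=4
G+C = 4 + 3 = 7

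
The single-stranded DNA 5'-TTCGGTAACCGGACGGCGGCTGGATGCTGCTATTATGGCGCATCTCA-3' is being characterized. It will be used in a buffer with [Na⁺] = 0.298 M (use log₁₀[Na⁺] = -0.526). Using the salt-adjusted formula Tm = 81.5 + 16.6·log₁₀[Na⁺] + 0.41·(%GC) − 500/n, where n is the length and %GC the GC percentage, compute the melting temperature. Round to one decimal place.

Length n = 47. Base counts: C=12, T=12, A=8, G=15
G+C = 27, so %GC = 27/47 × 100 = 57.447%
Salt term: 16.6 × (-0.526) = -8.732
GC term: 0.41 × 57.447 = 23.553; length term: −500/47 = −10.638
Tm = 81.5 + (-8.732) + 23.553 − 10.638 = 85.683 → 85.7°C

85.7°C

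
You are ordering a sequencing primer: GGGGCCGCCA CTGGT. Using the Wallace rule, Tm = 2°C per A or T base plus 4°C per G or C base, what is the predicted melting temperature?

Scanning the sequence gives C=5, A=1, G=7, T=2.
A+T = 3, G+C = 12
Tm = 4·12 + 2·3 = 48 + 6 = 54°C

54°C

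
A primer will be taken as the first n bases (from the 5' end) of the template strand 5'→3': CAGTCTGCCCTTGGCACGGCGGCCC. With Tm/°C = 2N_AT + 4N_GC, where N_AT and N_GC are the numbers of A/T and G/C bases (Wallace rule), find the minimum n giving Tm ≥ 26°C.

First 7 bases: CAGTCTG → Tm = 22°C (< 26°C)
First 8 bases: CAGTCTGC → Tm = 26°C (≥ 26°C)
Each additional base adds 2°C (A/T) or 4°C (G/C), so Tm is non-decreasing in n; n = 8 is the first length to reach 26°C.

n = 8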